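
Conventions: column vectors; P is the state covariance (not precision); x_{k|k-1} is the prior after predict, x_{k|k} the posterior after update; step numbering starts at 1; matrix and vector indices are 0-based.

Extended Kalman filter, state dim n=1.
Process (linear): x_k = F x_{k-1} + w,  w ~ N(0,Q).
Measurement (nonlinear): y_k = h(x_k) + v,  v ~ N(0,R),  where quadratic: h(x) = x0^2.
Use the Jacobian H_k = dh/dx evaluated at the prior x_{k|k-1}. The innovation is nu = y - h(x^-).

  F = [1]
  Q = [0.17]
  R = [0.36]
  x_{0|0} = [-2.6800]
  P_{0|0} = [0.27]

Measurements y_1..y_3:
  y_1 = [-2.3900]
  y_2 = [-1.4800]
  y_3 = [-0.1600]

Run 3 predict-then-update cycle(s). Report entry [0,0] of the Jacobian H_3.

step 1: x^-=[-2.6800]  P^-=[0.4400]  H_jac=[-5.3600]  S=[13.0010]  K=[-0.1814]  nu=[-9.5724]  x^+=[-0.9436]  P^+=[0.0122]
step 2: x^-=[-0.9436]  P^-=[0.1822]  H_jac=[-1.8871]  S=[1.0088]  K=[-0.3408]  nu=[-2.3703]  x^+=[-0.1357]  P^+=[0.0650]
step 3: x^-=[-0.1357]  P^-=[0.2350]  H_jac=[-0.2715]  S=[0.3773]  K=[-0.1691]  nu=[-0.1784]  x^+=[-0.1056]  P^+=[0.2242]

H_jac[0,0] = -0.2715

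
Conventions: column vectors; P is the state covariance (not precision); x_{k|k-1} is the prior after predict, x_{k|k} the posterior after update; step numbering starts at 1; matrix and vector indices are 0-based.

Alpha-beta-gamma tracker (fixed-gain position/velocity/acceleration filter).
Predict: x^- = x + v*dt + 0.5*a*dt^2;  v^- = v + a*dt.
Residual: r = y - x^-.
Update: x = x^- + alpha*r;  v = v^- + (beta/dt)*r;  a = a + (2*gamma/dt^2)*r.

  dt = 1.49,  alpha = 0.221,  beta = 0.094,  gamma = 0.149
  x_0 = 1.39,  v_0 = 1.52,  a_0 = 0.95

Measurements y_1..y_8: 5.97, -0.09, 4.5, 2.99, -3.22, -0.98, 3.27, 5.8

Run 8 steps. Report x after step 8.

x_post = -33.1037

step 1: x_pred=4.7093  r=1.2607  x^+=4.9880  v^+=3.0150  a^+=1.1192
step 2: x_pred=10.7227  r=-10.8127  x^+=8.3331  v^+=4.0005  a^+=-0.3322
step 3: x_pred=13.9252  r=-9.4252  x^+=11.8422  v^+=2.9110  a^+=-1.5973
step 4: x_pred=14.4065  r=-11.4165  x^+=11.8835  v^+=-0.1892  a^+=-3.1297
step 5: x_pred=8.1274  r=-11.3474  x^+=5.6197  v^+=-5.5683  a^+=-4.6528
step 6: x_pred=-7.8421  r=6.8621  x^+=-6.3255  v^+=-12.0682  a^+=-3.7318
step 7: x_pred=-28.4496  r=31.7196  x^+=-21.4395  v^+=-15.6274  a^+=0.5259
step 8: x_pred=-44.1406  r=49.9406  x^+=-33.1037  v^+=-11.6932  a^+=7.2293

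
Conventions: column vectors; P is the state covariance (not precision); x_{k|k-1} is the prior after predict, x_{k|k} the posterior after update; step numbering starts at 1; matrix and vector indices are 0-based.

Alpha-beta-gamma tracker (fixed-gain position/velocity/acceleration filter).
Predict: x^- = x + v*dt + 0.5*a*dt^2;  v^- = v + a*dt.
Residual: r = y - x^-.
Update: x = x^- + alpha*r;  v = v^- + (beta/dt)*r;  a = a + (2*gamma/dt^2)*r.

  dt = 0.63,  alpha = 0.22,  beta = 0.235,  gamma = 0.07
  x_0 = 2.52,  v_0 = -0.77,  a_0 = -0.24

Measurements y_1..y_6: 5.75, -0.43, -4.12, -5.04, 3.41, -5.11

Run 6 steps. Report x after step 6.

x_post = -6.7399

step 1: x_pred=1.9873  r=3.7627  x^+=2.8151  v^+=0.4824  a^+=1.0872
step 2: x_pred=3.3347  r=-3.7647  x^+=2.5065  v^+=-0.2370  a^+=-0.2407
step 3: x_pred=2.3094  r=-6.4294  x^+=0.8949  v^+=-2.7869  a^+=-2.5086
step 4: x_pred=-1.3586  r=-3.6814  x^+=-2.1685  v^+=-5.7405  a^+=-3.8071
step 5: x_pred=-6.5406  r=9.9506  x^+=-4.3514  v^+=-4.4273  a^+=-0.2972
step 6: x_pred=-7.1996  r=2.0896  x^+=-6.7399  v^+=-3.8351  a^+=0.4399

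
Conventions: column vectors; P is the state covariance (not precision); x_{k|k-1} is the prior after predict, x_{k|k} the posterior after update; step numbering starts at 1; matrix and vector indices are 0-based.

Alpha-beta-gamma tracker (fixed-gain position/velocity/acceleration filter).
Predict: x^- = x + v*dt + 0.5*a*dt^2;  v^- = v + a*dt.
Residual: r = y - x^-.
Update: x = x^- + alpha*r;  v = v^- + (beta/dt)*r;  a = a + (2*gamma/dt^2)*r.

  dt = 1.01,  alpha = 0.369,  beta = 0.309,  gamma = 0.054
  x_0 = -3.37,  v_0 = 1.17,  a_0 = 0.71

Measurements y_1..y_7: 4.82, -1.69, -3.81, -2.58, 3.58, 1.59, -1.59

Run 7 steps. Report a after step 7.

step 1: x_pred=-1.8262  r=6.6462  x^+=0.6263  v^+=3.9204  a^+=1.4136
step 2: x_pred=5.3069  r=-6.9969  x^+=2.7251  v^+=3.2076  a^+=0.6729
step 3: x_pred=6.3079  r=-10.1179  x^+=2.5744  v^+=0.7917  a^+=-0.3983
step 4: x_pred=3.1708  r=-5.7508  x^+=1.0488  v^+=-1.3701  a^+=-1.0072
step 5: x_pred=-0.8487  r=4.4287  x^+=0.7855  v^+=-1.0324  a^+=-0.5383
step 6: x_pred=-0.5318  r=2.1218  x^+=0.2511  v^+=-0.9269  a^+=-0.3137
step 7: x_pred=-0.8451  r=-0.7449  x^+=-1.1199  v^+=-1.4717  a^+=-0.3925

a_post = -0.3925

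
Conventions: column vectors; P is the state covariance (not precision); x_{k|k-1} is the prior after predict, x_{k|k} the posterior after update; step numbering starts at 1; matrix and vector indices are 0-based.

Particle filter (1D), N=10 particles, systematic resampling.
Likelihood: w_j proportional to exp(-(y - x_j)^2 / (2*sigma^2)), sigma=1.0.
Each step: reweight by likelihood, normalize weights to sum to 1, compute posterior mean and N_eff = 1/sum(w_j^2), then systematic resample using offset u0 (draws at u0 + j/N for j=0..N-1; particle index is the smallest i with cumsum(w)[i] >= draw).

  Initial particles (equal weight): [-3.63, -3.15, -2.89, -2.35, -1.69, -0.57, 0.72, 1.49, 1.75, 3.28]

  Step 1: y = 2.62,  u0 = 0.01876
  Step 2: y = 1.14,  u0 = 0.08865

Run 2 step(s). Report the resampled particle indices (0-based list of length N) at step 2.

resampled_idx = [0, 1, 2, 2, 3, 4, 4, 5, 6, 9]

step 1: w=[0.0000, 0.0000, 0.0000, 0.0000, 0.0000, 0.0028, 0.0752, 0.2414, 0.3130, 0.3676]  mean=2.1655  Neff=3.3668  idx=[6, 7, 7, 7, 8, 8, 8, 9, 9, 9]
step 2: w=[0.1402, 0.1440, 0.1440, 0.1440, 0.1271, 0.1271, 0.1271, 0.0155, 0.0155, 0.0155]  mean=1.5645  Neff=7.6311  idx=[0, 1, 2, 2, 3, 4, 4, 5, 6, 9]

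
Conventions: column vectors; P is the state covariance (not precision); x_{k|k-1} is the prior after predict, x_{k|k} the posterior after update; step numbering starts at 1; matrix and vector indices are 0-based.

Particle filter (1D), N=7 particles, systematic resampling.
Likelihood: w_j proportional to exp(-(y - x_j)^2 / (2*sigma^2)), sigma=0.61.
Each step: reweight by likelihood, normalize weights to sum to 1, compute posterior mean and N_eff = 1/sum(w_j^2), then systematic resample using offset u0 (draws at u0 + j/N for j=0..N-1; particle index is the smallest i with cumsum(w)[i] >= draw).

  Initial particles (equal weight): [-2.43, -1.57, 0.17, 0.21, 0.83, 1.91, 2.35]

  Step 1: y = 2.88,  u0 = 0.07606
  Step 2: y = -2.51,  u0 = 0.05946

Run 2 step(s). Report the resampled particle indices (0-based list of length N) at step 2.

resampled_idx = [0, 0, 0, 0, 1, 1, 1]

step 1: w=[0.0000, 0.0000, 0.0001, 0.0001, 0.0036, 0.2907, 0.7056]  mean=2.2163  Neff=1.7172  idx=[5, 5, 6, 6, 6, 6, 6]
step 2: w=[0.4949, 0.4949, 0.0020, 0.0020, 0.0020, 0.0020, 0.0020]  mean=1.9145  Neff=2.0415  idx=[0, 0, 0, 0, 1, 1, 1]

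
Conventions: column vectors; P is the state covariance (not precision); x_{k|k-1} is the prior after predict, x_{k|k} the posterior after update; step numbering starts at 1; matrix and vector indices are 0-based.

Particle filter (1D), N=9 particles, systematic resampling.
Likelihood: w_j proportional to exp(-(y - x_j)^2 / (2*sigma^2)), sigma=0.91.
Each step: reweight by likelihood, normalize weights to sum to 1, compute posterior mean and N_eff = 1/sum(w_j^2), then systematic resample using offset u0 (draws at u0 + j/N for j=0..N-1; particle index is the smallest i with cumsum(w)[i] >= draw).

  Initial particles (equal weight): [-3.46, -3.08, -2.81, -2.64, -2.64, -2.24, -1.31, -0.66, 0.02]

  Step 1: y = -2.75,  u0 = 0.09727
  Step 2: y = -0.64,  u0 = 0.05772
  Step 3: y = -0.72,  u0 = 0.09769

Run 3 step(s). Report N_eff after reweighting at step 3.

step 1: w=[0.1255, 0.1593, 0.1697, 0.1689, 0.1689, 0.1454, 0.0486, 0.0122, 0.0017]  mean=-2.6905  Neff=6.6406  idx=[0, 1, 2, 2, 3, 4, 4, 5, 6]
step 2: w=[0.0059, 0.0197, 0.0417, 0.0417, 0.0640, 0.0640, 0.0640, 0.1527, 0.5463]  mean=-1.8800  Neff=2.9592  idx=[2, 4, 6, 7, 8, 8, 8, 8, 8]
step 3: w=[0.0156, 0.0235, 0.0235, 0.0540, 0.1767, 0.1767, 0.1767, 0.1767, 0.1767]  mean=-1.4462  Neff=6.2377  idx=[3, 4, 5, 5, 6, 7, 7, 8, 8]

N_eff = 6.2377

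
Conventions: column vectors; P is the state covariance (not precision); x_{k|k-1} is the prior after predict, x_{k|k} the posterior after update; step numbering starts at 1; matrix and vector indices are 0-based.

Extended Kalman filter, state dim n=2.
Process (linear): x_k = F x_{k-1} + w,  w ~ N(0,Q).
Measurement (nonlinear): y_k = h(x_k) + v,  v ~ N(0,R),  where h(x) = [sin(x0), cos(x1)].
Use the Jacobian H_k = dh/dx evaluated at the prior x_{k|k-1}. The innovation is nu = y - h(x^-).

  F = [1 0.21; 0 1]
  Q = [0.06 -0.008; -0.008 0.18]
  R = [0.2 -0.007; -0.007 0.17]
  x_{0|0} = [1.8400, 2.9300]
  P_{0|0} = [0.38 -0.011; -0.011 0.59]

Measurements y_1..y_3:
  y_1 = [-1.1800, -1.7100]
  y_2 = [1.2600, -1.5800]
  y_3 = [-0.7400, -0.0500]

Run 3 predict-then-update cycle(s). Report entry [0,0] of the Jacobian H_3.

step 1: x^-=[2.4553, 2.9300]  P^-=[0.4614 0.1049; 0.1049 0.7700]  H_jac=[-0.7736 0.0000; 0.0000 -0.2100]  S=[0.4761 0.0100; 0.0100 0.2040]  K=[-0.7482 -0.0712; -0.1539 -0.7853]  nu=[-1.8137, -0.7323]  x^+=[3.8644, 3.7841]  P^+=[0.1928 0.0327; 0.0327 0.6305]
step 2: x^-=[4.6590, 3.7841]  P^-=[0.2943 0.1571; 0.1571 0.8105]  H_jac=[-0.0533 0.0000; 0.0000 0.5992]  S=[0.2008 -0.0120; -0.0120 0.4610]  K=[-0.0660 0.2024; 0.0214 1.0540]  nu=[2.2586, -0.7794]  x^+=[4.3521, 3.0109]  P^+=[0.2742 0.0582; 0.0582 0.2988]
step 3: x^-=[4.9843, 3.0109]  P^-=[0.3718 0.1129; 0.1129 0.4788]  H_jac=[0.2686 0.0000; 0.0000 -0.1304]  S=[0.2268 -0.0110; -0.0110 0.1781]  K=[0.4376 -0.0557; 0.1172 -0.3431]  nu=[0.2232, 0.9415]  x^+=[5.0296, 2.7140]  P^+=[0.3273 0.0962; 0.0962 0.4538]

H_jac[0,0] = 0.2686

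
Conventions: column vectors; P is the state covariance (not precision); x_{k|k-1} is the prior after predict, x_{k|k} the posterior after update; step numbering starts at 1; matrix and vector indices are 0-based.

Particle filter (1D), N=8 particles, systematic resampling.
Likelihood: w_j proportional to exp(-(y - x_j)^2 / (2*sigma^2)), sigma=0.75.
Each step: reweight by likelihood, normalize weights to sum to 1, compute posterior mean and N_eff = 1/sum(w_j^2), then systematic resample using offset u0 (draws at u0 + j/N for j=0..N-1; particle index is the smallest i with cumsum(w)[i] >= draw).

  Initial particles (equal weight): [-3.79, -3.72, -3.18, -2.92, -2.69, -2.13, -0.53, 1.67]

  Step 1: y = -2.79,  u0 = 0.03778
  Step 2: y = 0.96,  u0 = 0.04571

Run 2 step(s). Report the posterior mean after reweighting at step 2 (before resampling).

step 1: w=[0.0931, 0.1050, 0.1979, 0.2232, 0.2245, 0.1538, 0.0024, 0.0000]  mean=-2.9576  Neff=5.4718  idx=[0, 1, 2, 3, 3, 4, 4, 5]
step 2: w=[0.0000, 0.0000, 0.0011, 0.0069, 0.0069, 0.0321, 0.0321, 0.9208]  mean=-2.1781  Neff=1.1764  idx=[5, 7, 7, 7, 7, 7, 7, 7]

post_mean = -2.1781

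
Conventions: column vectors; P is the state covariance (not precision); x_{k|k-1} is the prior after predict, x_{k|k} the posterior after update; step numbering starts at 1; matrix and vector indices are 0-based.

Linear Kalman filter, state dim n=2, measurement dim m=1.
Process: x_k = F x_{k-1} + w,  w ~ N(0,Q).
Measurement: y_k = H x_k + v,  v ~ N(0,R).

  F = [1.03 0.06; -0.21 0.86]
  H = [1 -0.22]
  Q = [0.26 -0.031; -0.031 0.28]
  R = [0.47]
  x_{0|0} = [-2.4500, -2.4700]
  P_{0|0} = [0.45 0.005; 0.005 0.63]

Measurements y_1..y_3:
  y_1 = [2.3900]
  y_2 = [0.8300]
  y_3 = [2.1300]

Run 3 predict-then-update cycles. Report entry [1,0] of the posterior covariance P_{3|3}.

P_post[1,0] = 0.1097

step 1: x^-=[-2.6717, -1.6097]  P^-=[0.7403 -0.0915; -0.0915 0.7640]  S=[1.2875]  K=[0.5906; -0.2016]  nu=[4.7076]  x^+=[0.1086, -2.5587]  P^+=[0.2912 0.0618; 0.0618 0.7117]
step 2: x^-=[-0.0416, -2.2233]  P^-=[0.5791 -0.0033; -0.0033 0.7969]  S=[1.0891]  K=[0.5324; -0.1640]  nu=[0.3825]  x^+=[0.1620, -2.2860]  P^+=[0.2704 0.0918; 0.0918 0.7676]
step 3: x^-=[0.0297, -2.0000]  P^-=[0.5610 0.0303; 0.0303 0.8265]  S=[1.0577]  K=[0.5241; -0.1433]  nu=[1.6603]  x^+=[0.8999, -2.2379]  P^+=[0.2705 0.1097; 0.1097 0.8048]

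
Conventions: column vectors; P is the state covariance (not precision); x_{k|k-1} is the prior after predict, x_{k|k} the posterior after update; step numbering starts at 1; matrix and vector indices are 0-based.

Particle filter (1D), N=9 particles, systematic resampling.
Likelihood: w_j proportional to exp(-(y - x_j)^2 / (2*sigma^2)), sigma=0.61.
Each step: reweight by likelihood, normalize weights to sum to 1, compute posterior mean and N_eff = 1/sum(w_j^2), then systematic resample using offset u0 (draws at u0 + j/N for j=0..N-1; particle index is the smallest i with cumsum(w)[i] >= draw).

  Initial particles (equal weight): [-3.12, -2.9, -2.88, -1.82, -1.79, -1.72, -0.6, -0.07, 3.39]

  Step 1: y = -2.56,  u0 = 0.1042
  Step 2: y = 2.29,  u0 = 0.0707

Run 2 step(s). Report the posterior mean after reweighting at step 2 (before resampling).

post_mean = -1.7667

step 1: w=[0.1770, 0.2309, 0.2351, 0.1292, 0.1216, 0.1045, 0.0015, 0.0001, 0.0000]  mean=-2.5326  Neff=5.4842  idx=[0, 1, 1, 2, 2, 3, 3, 4, 5]
step 2: w=[0.0000, 0.0000, 0.0000, 0.0000, 0.0000, 0.1570, 0.1570, 0.2184, 0.4675]  mean=-1.7667  Neff=3.1685  idx=[5, 6, 6, 7, 7, 8, 8, 8, 8]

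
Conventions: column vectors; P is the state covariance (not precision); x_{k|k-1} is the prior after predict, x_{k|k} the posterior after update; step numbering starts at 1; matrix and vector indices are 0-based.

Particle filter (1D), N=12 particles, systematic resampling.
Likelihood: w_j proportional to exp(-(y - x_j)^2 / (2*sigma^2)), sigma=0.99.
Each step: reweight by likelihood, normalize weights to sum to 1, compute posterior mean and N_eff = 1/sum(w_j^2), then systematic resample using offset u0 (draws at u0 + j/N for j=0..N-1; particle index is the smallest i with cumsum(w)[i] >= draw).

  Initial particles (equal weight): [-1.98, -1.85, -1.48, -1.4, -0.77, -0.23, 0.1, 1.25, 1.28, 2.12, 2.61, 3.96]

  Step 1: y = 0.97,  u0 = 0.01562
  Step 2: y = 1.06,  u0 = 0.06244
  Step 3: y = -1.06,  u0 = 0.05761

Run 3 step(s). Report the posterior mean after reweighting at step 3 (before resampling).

post_mean = 0.2417

step 1: w=[0.0028, 0.0041, 0.0112, 0.0136, 0.0509, 0.1144, 0.1621, 0.2292, 0.2271, 0.1215, 0.0605, 0.0025]  mean=0.9045  Neff=6.0656  idx=[2, 5, 5, 6, 6, 7, 7, 8, 8, 8, 9, 9]
step 2: w=[0.0046, 0.0524, 0.0524, 0.0766, 0.0766, 0.1203, 0.1203, 0.1196, 0.1196, 0.1196, 0.0691, 0.0691]  mean=1.0372  Neff=10.1404  idx=[2, 3, 4, 5, 6, 6, 7, 8, 8, 9, 10, 11]
step 3: w=[0.3252, 0.2326, 0.2326, 0.0304, 0.0304, 0.0304, 0.0283, 0.0283, 0.0283, 0.0283, 0.0027, 0.0027]  mean=0.2417  Neff=4.5466  idx=[0, 0, 0, 0, 1, 1, 1, 2, 2, 3, 6, 9]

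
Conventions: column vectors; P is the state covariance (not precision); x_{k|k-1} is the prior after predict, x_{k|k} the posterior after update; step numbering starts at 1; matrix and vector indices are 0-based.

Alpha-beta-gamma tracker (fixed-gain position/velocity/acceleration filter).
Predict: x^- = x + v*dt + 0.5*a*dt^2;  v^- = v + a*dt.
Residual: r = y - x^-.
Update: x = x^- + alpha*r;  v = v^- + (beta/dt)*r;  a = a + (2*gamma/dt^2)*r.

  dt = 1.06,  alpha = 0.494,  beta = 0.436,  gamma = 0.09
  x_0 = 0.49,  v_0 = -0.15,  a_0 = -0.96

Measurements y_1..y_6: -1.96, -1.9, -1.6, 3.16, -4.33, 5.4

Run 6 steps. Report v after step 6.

step 1: x_pred=-0.2083  r=-1.7517  x^+=-1.0737  v^+=-1.8881  a^+=-1.2406
step 2: x_pred=-3.7720  r=1.8720  x^+=-2.8472  v^+=-2.4332  a^+=-0.9407
step 3: x_pred=-5.9549  r=4.3549  x^+=-3.8036  v^+=-1.6391  a^+=-0.2431
step 4: x_pred=-5.6775  r=8.8375  x^+=-1.3118  v^+=1.7383  a^+=1.1727
step 5: x_pred=1.1897  r=-5.5197  x^+=-1.5370  v^+=0.7110  a^+=0.2884
step 6: x_pred=-0.6213  r=6.0213  x^+=2.3532  v^+=3.4935  a^+=1.2531

v_post = 3.4935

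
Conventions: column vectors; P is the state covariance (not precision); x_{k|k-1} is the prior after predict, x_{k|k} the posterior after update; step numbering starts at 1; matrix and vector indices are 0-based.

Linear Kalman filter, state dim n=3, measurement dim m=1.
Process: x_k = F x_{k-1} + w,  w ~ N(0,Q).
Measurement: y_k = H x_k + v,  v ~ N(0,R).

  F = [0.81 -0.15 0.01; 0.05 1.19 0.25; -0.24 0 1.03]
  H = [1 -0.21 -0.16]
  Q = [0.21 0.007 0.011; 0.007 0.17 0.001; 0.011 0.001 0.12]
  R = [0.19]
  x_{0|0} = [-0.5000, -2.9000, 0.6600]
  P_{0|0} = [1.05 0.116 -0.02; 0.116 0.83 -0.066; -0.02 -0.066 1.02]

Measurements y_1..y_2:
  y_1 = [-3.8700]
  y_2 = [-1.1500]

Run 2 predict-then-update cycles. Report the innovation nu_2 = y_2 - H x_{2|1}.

innov = [1.1877]

step 1: x^-=[0.0366, -3.3110, 0.7998]  P^-=[0.8894 0.0125 -0.1849; 0.0125 1.3858 0.1372; -0.1849 0.1372 1.2725]  S=[1.2362]  K=[0.7412; -0.2431; -0.3376]  nu=[-4.4739]  x^+=[-3.2797, -2.2236, 2.3100]  P^+=[0.2101 0.2352 0.1244; 0.2352 1.3127 0.0358; 0.1244 0.0358 1.1316]
step 2: x^-=[-2.2999, -2.2325, 3.1665]  P^-=[0.3223 0.0333 0.0883; 0.0333 2.1526 0.2655; 0.0883 0.2655 1.2711]  S=[0.6153]  K=[0.4894; -0.7495; -0.2777]  nu=[1.1877]  x^+=[-1.7186, -3.1227, 2.8366]  P^+=[0.1749 0.2590 0.1719; 0.2590 1.8069 0.1374; 0.1719 0.1374 1.2237]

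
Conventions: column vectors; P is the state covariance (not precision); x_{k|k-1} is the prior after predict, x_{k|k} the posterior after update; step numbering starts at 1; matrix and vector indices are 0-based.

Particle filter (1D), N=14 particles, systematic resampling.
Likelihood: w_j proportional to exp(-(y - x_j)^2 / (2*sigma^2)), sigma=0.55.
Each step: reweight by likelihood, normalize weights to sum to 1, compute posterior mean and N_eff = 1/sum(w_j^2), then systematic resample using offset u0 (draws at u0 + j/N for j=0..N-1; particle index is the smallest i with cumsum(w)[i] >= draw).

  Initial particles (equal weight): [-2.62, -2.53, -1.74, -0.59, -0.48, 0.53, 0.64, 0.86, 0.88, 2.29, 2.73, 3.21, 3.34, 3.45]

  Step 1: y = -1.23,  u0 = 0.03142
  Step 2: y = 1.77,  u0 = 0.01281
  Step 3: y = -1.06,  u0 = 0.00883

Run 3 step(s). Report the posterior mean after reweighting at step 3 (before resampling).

post_mean = -0.5323

step 1: w=[0.0246, 0.0367, 0.3905, 0.3050, 0.2369, 0.0036, 0.0019, 0.0004, 0.0004, 0.0000, 0.0000, 0.0000, 0.0000, 0.0000]  mean=-1.1268  Neff=3.2939  idx=[1, 2, 2, 2, 2, 2, 3, 3, 3, 3, 3, 4, 4, 4]
step 2: w=[0.0000, 0.0000, 0.0000, 0.0000, 0.0000, 0.0000, 0.0838, 0.0838, 0.0838, 0.0838, 0.0838, 0.1937, 0.1937, 0.1937]  mean=-0.5261  Neff=6.7725  idx=[6, 7, 7, 8, 9, 10, 11, 11, 11, 12, 12, 12, 13, 13]
step 3: w=[0.0793, 0.0793, 0.0793, 0.0793, 0.0793, 0.0793, 0.0655, 0.0655, 0.0655, 0.0655, 0.0655, 0.0655, 0.0655, 0.0655]  mean=-0.5323  Neff=13.8735  idx=[0, 1, 1, 2, 3, 4, 5, 6, 7, 8, 9, 10, 11, 13]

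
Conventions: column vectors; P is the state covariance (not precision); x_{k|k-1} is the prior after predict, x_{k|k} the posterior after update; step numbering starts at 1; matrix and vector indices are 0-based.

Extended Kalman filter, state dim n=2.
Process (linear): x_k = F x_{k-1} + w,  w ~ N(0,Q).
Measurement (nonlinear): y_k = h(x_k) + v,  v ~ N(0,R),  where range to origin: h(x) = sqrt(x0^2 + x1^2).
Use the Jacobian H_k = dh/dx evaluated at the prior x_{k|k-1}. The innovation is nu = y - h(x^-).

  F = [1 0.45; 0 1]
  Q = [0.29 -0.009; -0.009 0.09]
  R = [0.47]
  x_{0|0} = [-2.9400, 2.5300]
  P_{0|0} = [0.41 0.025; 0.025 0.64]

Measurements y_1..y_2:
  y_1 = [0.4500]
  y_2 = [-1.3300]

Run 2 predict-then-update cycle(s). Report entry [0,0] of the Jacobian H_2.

H_jac[0,0] = -0.3442

step 1: x^-=[-1.8015, 2.5300]  P^-=[0.8521 0.3040; 0.3040 0.7300]  H_jac=[-0.5800 0.8146]  S=[0.9538]  K=[-0.2586; 0.4386]  nu=[-2.6558]  x^+=[-1.1148, 1.3652]  P^+=[0.7883 0.4122; 0.4122 0.5465]
step 2: x^-=[-0.5005, 1.3652]  P^-=[1.5600 0.6491; 0.6491 0.6365]  H_jac=[-0.3442 0.9389]  S=[0.7964]  K=[0.0910; 0.4699]  nu=[-2.7840]  x^+=[-0.7539, 0.0570]  P^+=[1.5534 0.6150; 0.6150 0.4607]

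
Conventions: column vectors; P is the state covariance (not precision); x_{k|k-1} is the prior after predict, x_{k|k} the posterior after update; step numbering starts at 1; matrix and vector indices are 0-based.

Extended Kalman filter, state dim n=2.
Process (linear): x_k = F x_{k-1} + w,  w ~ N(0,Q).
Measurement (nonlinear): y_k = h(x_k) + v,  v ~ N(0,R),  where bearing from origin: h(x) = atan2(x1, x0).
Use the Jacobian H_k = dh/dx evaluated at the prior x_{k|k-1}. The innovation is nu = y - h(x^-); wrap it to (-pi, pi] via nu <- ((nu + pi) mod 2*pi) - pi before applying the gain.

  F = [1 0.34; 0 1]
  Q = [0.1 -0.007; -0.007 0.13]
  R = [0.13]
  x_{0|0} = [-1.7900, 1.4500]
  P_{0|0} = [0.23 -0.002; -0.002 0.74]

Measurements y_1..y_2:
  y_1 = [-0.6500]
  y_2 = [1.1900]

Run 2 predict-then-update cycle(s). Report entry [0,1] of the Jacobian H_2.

step 1: x^-=[-1.2970, 1.4500]  P^-=[0.4142 0.2426; 0.2426 0.8700]  H_jac=[-0.3831 -0.3427]  S=[0.3567]  K=[-0.6780; -1.0965]  nu=[-2.9506]  x^+=[0.7035, 4.6853]  P^+=[0.2502 -0.0226; -0.0226 0.4412]
step 2: x^-=[2.2965, 4.6853]  P^-=[0.3859 0.1204; 0.1204 0.5712]  H_jac=[-0.1721 0.0843]  S=[0.1420]  K=[-0.3961; 0.1933]  nu=[0.0749]  x^+=[2.2668, 4.6998]  P^+=[0.3636 0.1313; 0.1313 0.5659]

H_jac[0,1] = 0.0843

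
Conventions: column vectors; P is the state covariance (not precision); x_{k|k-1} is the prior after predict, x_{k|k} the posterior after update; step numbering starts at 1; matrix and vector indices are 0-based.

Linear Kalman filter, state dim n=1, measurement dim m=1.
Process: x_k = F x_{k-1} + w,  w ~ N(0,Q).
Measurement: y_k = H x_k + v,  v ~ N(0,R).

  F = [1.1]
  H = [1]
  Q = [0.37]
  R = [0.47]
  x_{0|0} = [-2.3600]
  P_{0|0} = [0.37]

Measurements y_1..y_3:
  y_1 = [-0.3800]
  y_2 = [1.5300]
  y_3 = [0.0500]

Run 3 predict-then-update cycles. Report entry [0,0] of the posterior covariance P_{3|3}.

P_post[0,0] = 0.2838

step 1: x^-=[-2.5960]  P^-=[0.8177]  S=[1.2877]  K=[0.6350]  nu=[2.2160]  x^+=[-1.1888]  P^+=[0.2985]
step 2: x^-=[-1.3077]  P^-=[0.7311]  S=[1.2011]  K=[0.6087]  nu=[2.8377]  x^+=[0.4196]  P^+=[0.2861]
step 3: x^-=[0.4616]  P^-=[0.7162]  S=[1.1862]  K=[0.6038]  nu=[-0.4116]  x^+=[0.2131]  P^+=[0.2838]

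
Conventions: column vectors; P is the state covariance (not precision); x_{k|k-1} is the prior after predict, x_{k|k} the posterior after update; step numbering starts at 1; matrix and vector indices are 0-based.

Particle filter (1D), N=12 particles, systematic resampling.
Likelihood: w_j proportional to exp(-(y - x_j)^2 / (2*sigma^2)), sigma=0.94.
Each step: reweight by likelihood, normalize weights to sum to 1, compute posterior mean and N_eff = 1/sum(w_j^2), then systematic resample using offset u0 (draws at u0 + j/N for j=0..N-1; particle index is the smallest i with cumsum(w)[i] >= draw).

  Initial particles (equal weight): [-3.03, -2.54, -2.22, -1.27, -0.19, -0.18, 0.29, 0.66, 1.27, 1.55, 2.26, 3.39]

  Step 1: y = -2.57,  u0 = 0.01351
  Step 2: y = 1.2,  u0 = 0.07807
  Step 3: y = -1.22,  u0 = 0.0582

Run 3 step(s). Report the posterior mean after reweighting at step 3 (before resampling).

post_mean = -1.3670

step 1: w=[0.2691, 0.3032, 0.2830, 0.1166, 0.0123, 0.0120, 0.0030, 0.0008, 0.0001, 0.0000, 0.0000, 0.0000]  mean=-2.3647  Neff=3.8713  idx=[0, 0, 0, 0, 1, 1, 1, 2, 2, 2, 2, 3]
step 2: w=[0.0010, 0.0010, 0.0010, 0.0010, 0.0095, 0.0095, 0.0095, 0.0349, 0.0349, 0.0349, 0.0349, 0.8276]  mean=-1.4463  Neff=1.4491  idx=[8, 10, 11, 11, 11, 11, 11, 11, 11, 11, 11, 11]
step 3: w=[0.0511, 0.0511, 0.0898, 0.0898, 0.0898, 0.0898, 0.0898, 0.0898, 0.0898, 0.0898, 0.0898, 0.0898]  mean=-1.3670  Neff=11.6505  idx=[1, 2, 3, 4, 5, 6, 7, 8, 8, 9, 10, 11]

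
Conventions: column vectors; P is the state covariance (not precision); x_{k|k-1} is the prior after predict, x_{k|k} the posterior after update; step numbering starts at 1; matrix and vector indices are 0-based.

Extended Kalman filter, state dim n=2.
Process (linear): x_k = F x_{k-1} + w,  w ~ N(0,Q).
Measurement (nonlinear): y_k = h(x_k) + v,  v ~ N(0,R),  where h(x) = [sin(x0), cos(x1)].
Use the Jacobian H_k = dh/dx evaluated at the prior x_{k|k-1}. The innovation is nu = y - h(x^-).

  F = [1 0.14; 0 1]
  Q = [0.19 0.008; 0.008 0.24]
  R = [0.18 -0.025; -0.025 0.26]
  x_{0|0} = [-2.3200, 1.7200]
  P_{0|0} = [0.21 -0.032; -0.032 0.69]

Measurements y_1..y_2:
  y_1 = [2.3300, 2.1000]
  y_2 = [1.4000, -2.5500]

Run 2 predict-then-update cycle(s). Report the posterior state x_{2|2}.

step 1: x^-=[-2.0792, 1.7200]  P^-=[0.4046 0.0726; 0.0726 0.9300]  H_jac=[-0.4868 0.0000; 0.0000 -0.9889]  S=[0.2759 0.0099; 0.0099 1.1694]  K=[-0.7119 -0.0553; -0.0998 -0.7856]  nu=[3.2035, 2.2487]  x^+=[-4.4842, -0.3661]  P^+=[0.2604 -0.0034; -0.0034 0.2040]
step 2: x^-=[-4.5354, -0.3661]  P^-=[0.4534 0.0331; 0.0331 0.4440]  H_jac=[-0.1760 0.0000; 0.0000 0.3580]  S=[0.1941 -0.0271; -0.0271 0.3169]  K=[-0.4110 0.0023; 0.0405 0.5050]  nu=[0.4156, -3.4837]  x^+=[-4.7142, -2.1087]  P^+=[0.4206 0.0304; 0.0304 0.3640]

x_post = [-4.7142, -2.1087]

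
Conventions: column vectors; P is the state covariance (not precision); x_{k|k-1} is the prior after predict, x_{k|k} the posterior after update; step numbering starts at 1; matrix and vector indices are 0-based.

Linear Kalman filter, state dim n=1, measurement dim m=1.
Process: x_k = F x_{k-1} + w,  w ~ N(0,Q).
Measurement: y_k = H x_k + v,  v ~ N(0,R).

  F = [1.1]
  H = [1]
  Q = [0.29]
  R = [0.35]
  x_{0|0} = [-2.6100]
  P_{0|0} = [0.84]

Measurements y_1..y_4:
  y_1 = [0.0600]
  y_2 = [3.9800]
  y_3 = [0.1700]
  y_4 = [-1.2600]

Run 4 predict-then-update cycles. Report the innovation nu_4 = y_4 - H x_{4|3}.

innov = [-2.4574]

step 1: x^-=[-2.8710]  P^-=[1.3064]  S=[1.6564]  K=[0.7887]  nu=[2.9310]  x^+=[-0.5593]  P^+=[0.2760]
step 2: x^-=[-0.6153]  P^-=[0.6240]  S=[0.9740]  K=[0.6407]  nu=[4.5953]  x^+=[2.3288]  P^+=[0.2242]
step 3: x^-=[2.5616]  P^-=[0.5613]  S=[0.9113]  K=[0.6159]  nu=[-2.3916]  x^+=[1.0885]  P^+=[0.2156]
step 4: x^-=[1.1974]  P^-=[0.5509]  S=[0.9009]  K=[0.6115]  nu=[-2.4574]  x^+=[-0.3053]  P^+=[0.2140]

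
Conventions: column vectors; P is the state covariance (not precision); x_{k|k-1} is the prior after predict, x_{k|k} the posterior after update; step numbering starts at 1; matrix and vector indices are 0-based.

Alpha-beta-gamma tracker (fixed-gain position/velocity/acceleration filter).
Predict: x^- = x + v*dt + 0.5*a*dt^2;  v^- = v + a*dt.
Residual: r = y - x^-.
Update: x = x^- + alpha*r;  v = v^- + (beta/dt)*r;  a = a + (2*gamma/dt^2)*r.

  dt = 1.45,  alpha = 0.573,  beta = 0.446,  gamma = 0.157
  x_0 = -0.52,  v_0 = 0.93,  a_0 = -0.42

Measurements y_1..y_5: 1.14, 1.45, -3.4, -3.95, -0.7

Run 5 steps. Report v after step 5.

step 1: x_pred=0.3870  r=0.7530  x^+=0.8185  v^+=0.5526  a^+=-0.3075
step 2: x_pred=1.2965  r=0.1535  x^+=1.3844  v^+=0.1539  a^+=-0.2846
step 3: x_pred=1.3084  r=-4.7084  x^+=-1.3895  v^+=-1.7070  a^+=-0.9878
step 4: x_pred=-4.9031  r=0.9531  x^+=-4.3570  v^+=-2.8462  a^+=-0.8455
step 5: x_pred=-9.3727  r=8.6727  x^+=-4.4032  v^+=-1.4045  a^+=0.4498

v_post = -1.4045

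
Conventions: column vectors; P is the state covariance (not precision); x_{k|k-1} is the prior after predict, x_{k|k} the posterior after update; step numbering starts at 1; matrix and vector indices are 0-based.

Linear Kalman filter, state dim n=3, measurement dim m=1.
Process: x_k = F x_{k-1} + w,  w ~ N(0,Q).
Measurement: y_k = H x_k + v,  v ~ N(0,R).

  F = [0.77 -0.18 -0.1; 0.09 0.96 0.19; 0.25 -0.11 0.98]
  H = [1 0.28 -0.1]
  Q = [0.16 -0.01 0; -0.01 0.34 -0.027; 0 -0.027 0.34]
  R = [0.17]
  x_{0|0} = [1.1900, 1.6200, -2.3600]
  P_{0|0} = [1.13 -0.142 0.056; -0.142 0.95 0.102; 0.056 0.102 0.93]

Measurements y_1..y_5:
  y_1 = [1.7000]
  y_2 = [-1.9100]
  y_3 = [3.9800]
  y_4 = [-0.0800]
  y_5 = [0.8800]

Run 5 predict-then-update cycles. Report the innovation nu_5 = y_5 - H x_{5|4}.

innov = [0.2223]

step 1: x^-=[0.8607, 1.2139, -2.1935]  P^-=[0.9045 -0.2218 0.1876; -0.2218 1.2728 0.1400; 0.1876 0.1400 1.3286]  S=[1.0180]  K=[0.8091; 0.1185; 0.0923]  nu=[0.2801]  x^+=[1.0873, 1.2471, -2.1677]  P^+=[0.2381 -0.3194 0.1116; -0.3194 1.2585 0.1289; 0.1116 0.1289 1.3199]
step 2: x^-=[0.8295, 0.8832, -1.9897]  P^-=[0.4311 -0.4684 0.0429; -0.4684 1.5451 0.1514; 0.0429 0.1514 1.6822]  S=[0.4597]  K=[0.6432; -0.1108; -0.1803]  nu=[-3.1858]  x^+=[-1.2196, 1.2361, -1.4153]  P^+=[0.2410 -0.4357 0.0962; -0.4357 1.5395 0.1423; 0.0962 0.1423 1.6672]
step 3: x^-=[-1.0200, 0.8080, -1.8278]  P^-=[0.4805 -0.6113 0.0167; -0.6113 1.8008 0.1700; 0.0167 0.1700 2.0153]  S=[0.4566]  K=[0.6737; -0.2717; -0.3006]  nu=[4.5910]  x^+=[2.0730, -0.4392, -3.2080]  P^+=[0.2732 -0.5277 0.1092; -0.5277 1.7671 0.1327; 0.1092 0.1327 1.9741]
step 4: x^-=[1.9961, -0.8446, -2.5772]  P^-=[0.5332 -0.7178 0.0203; -0.7178 2.0030 0.1756; 0.0203 0.1756 2.3283]  S=[0.4677]  K=[0.7060; -0.3730; -0.3494]  nu=[-2.0973]  x^+=[0.5153, -0.0623, -1.8445]  P^+=[0.3001 -0.5946 0.1356; -0.5946 1.9379 0.1146; 0.1356 0.1146 2.2712]
step 5: x^-=[0.5924, -0.3639, -1.6719]  P^-=[0.5715 -0.7934 0.0307; -0.7934 2.1541 0.1850; 0.0307 0.1850 2.6379]  S=[0.4759]  K=[0.7275; -0.4386; -0.3810]  nu=[0.2223]  x^+=[0.7541, -0.4613, -1.7566]  P^+=[0.3196 -0.6415 0.1626; -0.6415 2.0625 0.1055; 0.1626 0.1055 2.5688]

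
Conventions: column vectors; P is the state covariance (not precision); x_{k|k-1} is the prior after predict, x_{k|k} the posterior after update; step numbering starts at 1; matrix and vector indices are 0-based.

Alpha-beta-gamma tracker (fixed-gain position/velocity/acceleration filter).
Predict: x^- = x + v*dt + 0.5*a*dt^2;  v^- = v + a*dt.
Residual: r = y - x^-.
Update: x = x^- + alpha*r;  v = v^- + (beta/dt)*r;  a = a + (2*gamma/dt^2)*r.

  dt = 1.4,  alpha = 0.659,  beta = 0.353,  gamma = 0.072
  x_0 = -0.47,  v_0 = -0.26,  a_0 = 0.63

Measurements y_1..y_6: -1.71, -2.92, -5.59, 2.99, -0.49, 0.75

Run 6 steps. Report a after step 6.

a_post = 0.1178

step 1: x_pred=-0.2166  r=-1.4934  x^+=-1.2008  v^+=0.2454  a^+=0.5203
step 2: x_pred=-0.3472  r=-2.5728  x^+=-2.0427  v^+=0.3251  a^+=0.3313
step 3: x_pred=-1.2629  r=-4.3271  x^+=-4.1144  v^+=-0.3022  a^+=0.0133
step 4: x_pred=-4.5244  r=7.5144  x^+=0.4276  v^+=1.6112  a^+=0.5654
step 5: x_pred=3.2374  r=-3.7274  x^+=0.7811  v^+=1.4630  a^+=0.2916
step 6: x_pred=3.1150  r=-2.3650  x^+=1.5565  v^+=1.2749  a^+=0.1178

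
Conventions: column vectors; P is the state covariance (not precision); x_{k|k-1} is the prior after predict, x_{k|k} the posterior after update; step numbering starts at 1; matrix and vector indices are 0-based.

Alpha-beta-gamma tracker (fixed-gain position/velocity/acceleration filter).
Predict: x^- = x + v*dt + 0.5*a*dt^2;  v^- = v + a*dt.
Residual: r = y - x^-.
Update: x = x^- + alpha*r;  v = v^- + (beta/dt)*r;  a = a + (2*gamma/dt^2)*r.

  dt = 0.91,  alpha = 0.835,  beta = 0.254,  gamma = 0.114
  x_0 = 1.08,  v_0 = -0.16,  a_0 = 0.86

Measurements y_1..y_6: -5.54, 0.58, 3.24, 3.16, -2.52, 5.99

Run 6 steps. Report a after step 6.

a_post = 0.6570

step 1: x_pred=1.2905  r=-6.8305  x^+=-4.4130  v^+=-1.2839  a^+=-1.0206
step 2: x_pred=-6.0039  r=6.5839  x^+=-0.5063  v^+=-0.3750  a^+=0.7921
step 3: x_pred=-0.5196  r=3.7596  x^+=2.6197  v^+=1.3952  a^+=1.8273
step 4: x_pred=4.6459  r=-1.4859  x^+=3.4052  v^+=2.6433  a^+=1.4181
step 5: x_pred=6.3977  r=-8.9177  x^+=-1.0486  v^+=1.4447  a^+=-1.0372
step 6: x_pred=-0.1634  r=6.1534  x^+=4.9747  v^+=2.2184  a^+=0.6570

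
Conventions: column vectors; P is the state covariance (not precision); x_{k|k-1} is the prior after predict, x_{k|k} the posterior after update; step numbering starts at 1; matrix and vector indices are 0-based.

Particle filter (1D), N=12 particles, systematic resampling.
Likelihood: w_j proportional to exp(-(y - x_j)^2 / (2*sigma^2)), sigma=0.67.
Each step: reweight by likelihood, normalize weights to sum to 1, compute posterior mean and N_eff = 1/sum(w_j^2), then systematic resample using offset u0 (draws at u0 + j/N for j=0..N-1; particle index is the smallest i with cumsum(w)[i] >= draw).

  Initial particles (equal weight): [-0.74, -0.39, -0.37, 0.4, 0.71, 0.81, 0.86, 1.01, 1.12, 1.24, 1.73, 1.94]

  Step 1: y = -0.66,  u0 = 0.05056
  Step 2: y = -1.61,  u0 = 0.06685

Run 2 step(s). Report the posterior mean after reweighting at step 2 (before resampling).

step 1: w=[0.2840, 0.2637, 0.2605, 0.0818, 0.0354, 0.0258, 0.0218, 0.0128, 0.0084, 0.0051, 0.0005, 0.0002]  mean=-0.2821  Neff=4.3971  idx=[0, 0, 0, 1, 1, 1, 2, 2, 2, 2, 3, 6]
step 2: w=[0.1658, 0.1658, 0.1658, 0.0734, 0.0734, 0.0734, 0.0695, 0.0695, 0.0695, 0.0695, 0.0043, 0.0004]  mean=-0.5546  Neff=8.4818  idx=[0, 0, 1, 1, 2, 2, 3, 5, 6, 7, 8, 9]

post_mean = -0.5546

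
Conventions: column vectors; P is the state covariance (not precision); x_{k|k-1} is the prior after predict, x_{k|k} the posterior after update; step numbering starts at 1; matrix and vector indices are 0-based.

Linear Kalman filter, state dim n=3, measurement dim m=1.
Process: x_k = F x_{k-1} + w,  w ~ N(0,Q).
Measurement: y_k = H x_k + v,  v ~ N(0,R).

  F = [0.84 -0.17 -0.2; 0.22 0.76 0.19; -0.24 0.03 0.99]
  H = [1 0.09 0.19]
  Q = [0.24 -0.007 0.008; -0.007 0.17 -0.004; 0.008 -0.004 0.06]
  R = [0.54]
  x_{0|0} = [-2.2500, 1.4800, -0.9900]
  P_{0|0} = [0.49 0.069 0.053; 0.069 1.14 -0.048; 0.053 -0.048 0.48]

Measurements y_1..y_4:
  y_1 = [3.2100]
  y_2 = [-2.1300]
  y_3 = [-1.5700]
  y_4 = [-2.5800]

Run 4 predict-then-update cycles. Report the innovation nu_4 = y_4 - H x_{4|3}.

innov = [-1.6025]

step 1: x^-=[-1.9436, 0.4417, -0.3957]  P^-=[0.5971 -0.0255 -0.1321; -0.0255 0.8831 0.0470; -0.1321 0.0470 0.5307]  S=[1.1102]  K=[0.5131; 0.0566; -0.0244]  nu=[5.1890]  x^+=[0.7191, 0.7356, -0.5221]  P^+=[0.3048 -0.0578 -0.1182; -0.0578 0.8796 0.0485; -0.1182 0.0485 0.5300]
step 2: x^-=[0.5834, 0.6181, -0.6674]  P^-=[0.5612 -0.1418 -0.2791; -0.1418 0.6967 0.1263; -0.2791 0.1263 0.6577]  S=[1.0033]  K=[0.4938; -0.0549; -0.1423]  nu=[-2.6423]  x^+=[-0.7212, 0.7632, -0.2913]  P^+=[0.3166 -0.1146 -0.2086; -0.1146 0.6937 0.1184; -0.2086 0.1184 0.6374]
step 3: x^-=[-0.6773, 0.3660, -0.0924]  P^-=[0.6198 -0.1772 -0.3973; -0.1772 0.5875 0.1890; -0.3973 0.1890 0.8114]  S=[1.0175]  K=[0.5193; -0.0869; -0.2222]  nu=[-0.9081]  x^+=[-1.1489, 0.4449, 0.1094]  P^+=[0.3454 -0.1313 -0.2799; -0.1313 0.5798 0.1693; -0.2799 0.1693 0.7611]
step 4: x^-=[-1.0626, 0.1062, 0.3974]  P^-=[0.6740 -0.1894 -0.4996; -0.1894 0.5307 0.2374; -0.4996 0.2374 0.9713]  S=[1.0375]  K=[0.5417; -0.0931; -0.2831]  nu=[-1.6025]  x^+=[-1.9306, 0.2553, 0.8511]  P^+=[0.3695 -0.1371 -0.3405; -0.1371 0.5217 0.2101; -0.3405 0.2101 0.8882]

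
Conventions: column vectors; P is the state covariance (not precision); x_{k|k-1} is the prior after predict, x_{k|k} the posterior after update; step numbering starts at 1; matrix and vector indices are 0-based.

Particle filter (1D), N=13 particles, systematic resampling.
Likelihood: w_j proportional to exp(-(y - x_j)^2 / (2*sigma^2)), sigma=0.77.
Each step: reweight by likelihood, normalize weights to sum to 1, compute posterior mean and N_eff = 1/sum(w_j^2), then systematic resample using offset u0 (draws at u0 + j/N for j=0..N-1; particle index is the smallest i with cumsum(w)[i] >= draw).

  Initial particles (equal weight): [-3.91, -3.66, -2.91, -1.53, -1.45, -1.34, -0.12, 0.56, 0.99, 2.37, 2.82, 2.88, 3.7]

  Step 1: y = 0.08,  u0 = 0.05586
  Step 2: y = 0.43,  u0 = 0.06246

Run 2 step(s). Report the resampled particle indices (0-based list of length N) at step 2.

step 1: w=[0.0000, 0.0000, 0.0002, 0.0411, 0.0507, 0.0667, 0.3532, 0.3008, 0.1817, 0.0044, 0.0007, 0.0005, 0.0000]  mean=0.0933  Neff=3.8909  idx=[4, 5, 6, 6, 6, 6, 7, 7, 7, 7, 8, 8, 8]
step 2: w=[0.0054, 0.0075, 0.0818, 0.0818, 0.0818, 0.0818, 0.1041, 0.1041, 0.1041, 0.1041, 0.0811, 0.0811, 0.0811]  mean=0.4169  Neff=11.1148  idx=[2, 3, 4, 5, 6, 7, 7, 8, 9, 9, 10, 11, 12]

resampled_idx = [2, 3, 4, 5, 6, 7, 7, 8, 9, 9, 10, 11, 12]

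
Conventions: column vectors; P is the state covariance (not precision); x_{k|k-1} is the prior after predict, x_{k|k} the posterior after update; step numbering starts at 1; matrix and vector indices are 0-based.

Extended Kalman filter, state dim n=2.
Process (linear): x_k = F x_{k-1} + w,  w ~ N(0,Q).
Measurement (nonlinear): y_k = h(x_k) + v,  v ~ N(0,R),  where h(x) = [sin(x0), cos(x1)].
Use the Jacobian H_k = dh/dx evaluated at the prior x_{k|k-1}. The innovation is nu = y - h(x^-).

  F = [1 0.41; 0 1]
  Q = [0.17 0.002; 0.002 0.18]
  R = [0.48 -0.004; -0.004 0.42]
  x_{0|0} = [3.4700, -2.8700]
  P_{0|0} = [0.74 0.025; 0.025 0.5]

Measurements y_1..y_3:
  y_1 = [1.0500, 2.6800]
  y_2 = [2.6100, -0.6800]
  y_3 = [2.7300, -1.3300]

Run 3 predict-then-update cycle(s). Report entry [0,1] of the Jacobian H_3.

H_jac[0,1] = 0.0000

step 1: x^-=[2.2933, -2.8700]  P^-=[1.0145 0.2320; 0.2320 0.6800]  H_jac=[-0.6613 0.0000; 0.0000 0.2683]  S=[0.9236 -0.0452; -0.0452 0.4689]  K=[-0.7233 0.0631; -0.1478 0.3748]  nu=[0.2998, 3.6433]  x^+=[2.3062, -1.5489]  P^+=[0.5254 0.1095; 0.1095 0.5890]
step 2: x^-=[1.6712, -1.5489]  P^-=[0.8842 0.3530; 0.3530 0.7690]  H_jac=[-0.1002 0.0000; 0.0000 0.9998]  S=[0.4889 -0.0394; -0.0394 1.1886]  K=[-0.1578 0.2917; -0.0203 0.6461]  nu=[1.6150, -0.7019]  x^+=[1.2116, -2.0352]  P^+=[0.7673 0.1232; 0.1232 0.2715]
step 3: x^-=[0.3772, -2.0352]  P^-=[1.0839 0.2365; 0.2365 0.4515]  H_jac=[0.9297 0.0000; 0.0000 0.8941]  S=[1.4169 0.1926; 0.1926 0.7809]  K=[0.6978 0.0987; 0.0879 0.4953]  nu=[2.3617, -0.8821]  x^+=[1.9382, -2.2646]  P^+=[0.3598 0.0432; 0.0432 0.2323]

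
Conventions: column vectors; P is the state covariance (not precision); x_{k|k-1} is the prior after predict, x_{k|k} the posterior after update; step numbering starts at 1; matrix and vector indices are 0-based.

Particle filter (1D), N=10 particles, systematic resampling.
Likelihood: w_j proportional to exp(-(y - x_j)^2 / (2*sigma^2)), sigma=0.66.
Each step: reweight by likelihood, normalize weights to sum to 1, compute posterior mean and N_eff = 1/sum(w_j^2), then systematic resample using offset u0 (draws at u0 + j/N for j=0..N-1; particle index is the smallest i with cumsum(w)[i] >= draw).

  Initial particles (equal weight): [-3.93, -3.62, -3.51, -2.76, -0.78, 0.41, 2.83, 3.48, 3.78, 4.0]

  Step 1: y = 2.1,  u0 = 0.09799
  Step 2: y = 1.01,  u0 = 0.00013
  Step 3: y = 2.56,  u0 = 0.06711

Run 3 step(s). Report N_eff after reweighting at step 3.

step 1: w=[0.0000, 0.0000, 0.0000, 0.0000, 0.0001, 0.0504, 0.7256, 0.1503, 0.0524, 0.0212]  mean=2.8800  Neff=1.8026  idx=[6, 6, 6, 6, 6, 6, 6, 7, 7, 9]
step 2: w=[0.1412, 0.1412, 0.1412, 0.1412, 0.1412, 0.1412, 0.1412, 0.0058, 0.0058, 0.0002]  mean=2.8377  Neff=7.1636  idx=[0, 0, 1, 2, 2, 3, 4, 4, 5, 6]
step 3: w=[0.1000, 0.1000, 0.1000, 0.1000, 0.1000, 0.1000, 0.1000, 0.1000, 0.1000, 0.1000]  mean=2.8300  Neff=10.0000  idx=[0, 1, 2, 3, 4, 5, 6, 7, 8, 9]

N_eff = 10.0000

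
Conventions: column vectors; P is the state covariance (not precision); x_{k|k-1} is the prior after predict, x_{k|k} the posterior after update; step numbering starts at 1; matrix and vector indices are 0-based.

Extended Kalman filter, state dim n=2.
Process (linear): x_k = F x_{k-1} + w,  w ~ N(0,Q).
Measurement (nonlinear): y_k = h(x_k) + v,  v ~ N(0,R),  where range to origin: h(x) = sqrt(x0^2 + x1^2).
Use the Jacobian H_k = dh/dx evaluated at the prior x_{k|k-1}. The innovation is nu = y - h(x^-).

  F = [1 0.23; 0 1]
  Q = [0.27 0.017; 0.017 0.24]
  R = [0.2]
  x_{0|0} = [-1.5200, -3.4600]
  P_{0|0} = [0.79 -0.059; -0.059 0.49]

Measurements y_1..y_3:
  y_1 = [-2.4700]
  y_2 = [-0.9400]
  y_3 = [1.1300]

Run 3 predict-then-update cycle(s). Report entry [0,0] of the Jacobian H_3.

H_jac[0,0] = -0.5176

step 1: x^-=[-2.3158, -3.4600]  P^-=[1.0588 0.0707; 0.0707 0.7300]  H_jac=[-0.5562 -0.8310]  S=[1.0971]  K=[-0.5904; -0.5888]  nu=[-6.6335]  x^+=[1.6003, 0.4459]  P^+=[0.6764 -0.3107; -0.3107 0.3496]
step 2: x^-=[1.7029, 0.4459]  P^-=[0.8220 -0.2132; -0.2132 0.5896]  H_jac=[0.9674 0.2533]  S=[0.9026]  K=[0.8212; -0.0631]  nu=[-2.7003]  x^+=[-0.5145, 0.6162]  P^+=[0.2134 -0.1665; -0.1665 0.5860]
step 3: x^-=[-0.3728, 0.6162]  P^-=[0.4378 -0.0147; -0.0147 0.8260]  H_jac=[-0.5176 0.8556]  S=[0.9350]  K=[-0.2558; 0.7640]  nu=[0.4098]  x^+=[-0.4776, 0.9293]  P^+=[0.3766 0.1680; 0.1680 0.2803]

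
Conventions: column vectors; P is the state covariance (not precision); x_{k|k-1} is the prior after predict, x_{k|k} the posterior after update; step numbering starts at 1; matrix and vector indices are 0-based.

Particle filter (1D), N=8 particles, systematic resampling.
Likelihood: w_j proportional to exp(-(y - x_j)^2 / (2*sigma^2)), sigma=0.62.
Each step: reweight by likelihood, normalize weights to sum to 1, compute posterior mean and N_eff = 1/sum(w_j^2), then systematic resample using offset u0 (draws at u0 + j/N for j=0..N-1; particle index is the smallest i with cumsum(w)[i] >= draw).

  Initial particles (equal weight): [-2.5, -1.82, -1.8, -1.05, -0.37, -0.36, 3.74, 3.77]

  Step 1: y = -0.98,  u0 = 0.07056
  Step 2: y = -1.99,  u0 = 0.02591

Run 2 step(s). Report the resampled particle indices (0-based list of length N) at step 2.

resampled_idx = [0, 0, 0, 1, 1, 2, 3, 4]

step 1: w=[0.0161, 0.1296, 0.1353, 0.3224, 0.1999, 0.1968, 0.0000, 0.0000]  mean=-1.0028  Neff=4.5880  idx=[1, 2, 3, 3, 3, 4, 5, 5]
step 2: w=[0.3250, 0.3219, 0.1069, 0.1069, 0.1069, 0.0111, 0.0106, 0.0106]  mean=-1.5194  Neff=4.1006  idx=[0, 0, 0, 1, 1, 2, 3, 4]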